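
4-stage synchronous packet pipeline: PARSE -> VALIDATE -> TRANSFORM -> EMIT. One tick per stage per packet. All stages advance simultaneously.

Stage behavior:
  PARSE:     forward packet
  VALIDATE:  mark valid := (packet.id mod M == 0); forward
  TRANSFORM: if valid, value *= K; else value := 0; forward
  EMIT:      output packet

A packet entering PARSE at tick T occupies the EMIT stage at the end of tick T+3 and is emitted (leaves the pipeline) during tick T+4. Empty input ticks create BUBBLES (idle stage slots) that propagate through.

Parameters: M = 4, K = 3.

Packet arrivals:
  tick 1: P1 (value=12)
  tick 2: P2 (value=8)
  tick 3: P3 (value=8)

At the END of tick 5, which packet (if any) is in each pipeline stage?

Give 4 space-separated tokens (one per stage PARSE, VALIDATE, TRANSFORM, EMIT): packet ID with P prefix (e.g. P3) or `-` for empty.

Tick 1: [PARSE:P1(v=12,ok=F), VALIDATE:-, TRANSFORM:-, EMIT:-] out:-; in:P1
Tick 2: [PARSE:P2(v=8,ok=F), VALIDATE:P1(v=12,ok=F), TRANSFORM:-, EMIT:-] out:-; in:P2
Tick 3: [PARSE:P3(v=8,ok=F), VALIDATE:P2(v=8,ok=F), TRANSFORM:P1(v=0,ok=F), EMIT:-] out:-; in:P3
Tick 4: [PARSE:-, VALIDATE:P3(v=8,ok=F), TRANSFORM:P2(v=0,ok=F), EMIT:P1(v=0,ok=F)] out:-; in:-
Tick 5: [PARSE:-, VALIDATE:-, TRANSFORM:P3(v=0,ok=F), EMIT:P2(v=0,ok=F)] out:P1(v=0); in:-
At end of tick 5: ['-', '-', 'P3', 'P2']

Answer: - - P3 P2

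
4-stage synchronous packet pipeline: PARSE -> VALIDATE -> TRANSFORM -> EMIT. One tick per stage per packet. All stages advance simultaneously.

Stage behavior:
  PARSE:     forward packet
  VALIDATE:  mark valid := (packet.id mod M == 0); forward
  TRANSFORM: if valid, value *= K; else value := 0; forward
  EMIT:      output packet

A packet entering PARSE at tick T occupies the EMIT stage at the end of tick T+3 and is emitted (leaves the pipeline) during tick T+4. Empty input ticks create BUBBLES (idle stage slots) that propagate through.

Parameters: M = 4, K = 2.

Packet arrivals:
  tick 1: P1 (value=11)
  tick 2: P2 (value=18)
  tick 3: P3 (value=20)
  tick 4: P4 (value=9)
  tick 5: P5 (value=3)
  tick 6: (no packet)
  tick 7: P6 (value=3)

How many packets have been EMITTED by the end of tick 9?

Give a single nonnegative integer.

Answer: 5

Derivation:
Tick 1: [PARSE:P1(v=11,ok=F), VALIDATE:-, TRANSFORM:-, EMIT:-] out:-; in:P1
Tick 2: [PARSE:P2(v=18,ok=F), VALIDATE:P1(v=11,ok=F), TRANSFORM:-, EMIT:-] out:-; in:P2
Tick 3: [PARSE:P3(v=20,ok=F), VALIDATE:P2(v=18,ok=F), TRANSFORM:P1(v=0,ok=F), EMIT:-] out:-; in:P3
Tick 4: [PARSE:P4(v=9,ok=F), VALIDATE:P3(v=20,ok=F), TRANSFORM:P2(v=0,ok=F), EMIT:P1(v=0,ok=F)] out:-; in:P4
Tick 5: [PARSE:P5(v=3,ok=F), VALIDATE:P4(v=9,ok=T), TRANSFORM:P3(v=0,ok=F), EMIT:P2(v=0,ok=F)] out:P1(v=0); in:P5
Tick 6: [PARSE:-, VALIDATE:P5(v=3,ok=F), TRANSFORM:P4(v=18,ok=T), EMIT:P3(v=0,ok=F)] out:P2(v=0); in:-
Tick 7: [PARSE:P6(v=3,ok=F), VALIDATE:-, TRANSFORM:P5(v=0,ok=F), EMIT:P4(v=18,ok=T)] out:P3(v=0); in:P6
Tick 8: [PARSE:-, VALIDATE:P6(v=3,ok=F), TRANSFORM:-, EMIT:P5(v=0,ok=F)] out:P4(v=18); in:-
Tick 9: [PARSE:-, VALIDATE:-, TRANSFORM:P6(v=0,ok=F), EMIT:-] out:P5(v=0); in:-
Emitted by tick 9: ['P1', 'P2', 'P3', 'P4', 'P5']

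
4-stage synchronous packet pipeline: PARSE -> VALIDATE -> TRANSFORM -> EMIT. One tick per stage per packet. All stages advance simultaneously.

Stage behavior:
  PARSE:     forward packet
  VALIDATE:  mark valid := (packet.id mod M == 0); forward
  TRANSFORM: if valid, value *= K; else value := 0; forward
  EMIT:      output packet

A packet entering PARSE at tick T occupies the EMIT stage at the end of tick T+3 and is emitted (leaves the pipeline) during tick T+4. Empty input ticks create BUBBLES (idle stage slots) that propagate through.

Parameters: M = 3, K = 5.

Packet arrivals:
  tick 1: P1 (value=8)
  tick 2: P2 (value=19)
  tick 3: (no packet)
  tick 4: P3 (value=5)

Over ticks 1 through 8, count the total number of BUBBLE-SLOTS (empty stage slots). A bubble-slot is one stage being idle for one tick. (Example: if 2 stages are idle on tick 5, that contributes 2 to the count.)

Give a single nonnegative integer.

Tick 1: [PARSE:P1(v=8,ok=F), VALIDATE:-, TRANSFORM:-, EMIT:-] out:-; bubbles=3
Tick 2: [PARSE:P2(v=19,ok=F), VALIDATE:P1(v=8,ok=F), TRANSFORM:-, EMIT:-] out:-; bubbles=2
Tick 3: [PARSE:-, VALIDATE:P2(v=19,ok=F), TRANSFORM:P1(v=0,ok=F), EMIT:-] out:-; bubbles=2
Tick 4: [PARSE:P3(v=5,ok=F), VALIDATE:-, TRANSFORM:P2(v=0,ok=F), EMIT:P1(v=0,ok=F)] out:-; bubbles=1
Tick 5: [PARSE:-, VALIDATE:P3(v=5,ok=T), TRANSFORM:-, EMIT:P2(v=0,ok=F)] out:P1(v=0); bubbles=2
Tick 6: [PARSE:-, VALIDATE:-, TRANSFORM:P3(v=25,ok=T), EMIT:-] out:P2(v=0); bubbles=3
Tick 7: [PARSE:-, VALIDATE:-, TRANSFORM:-, EMIT:P3(v=25,ok=T)] out:-; bubbles=3
Tick 8: [PARSE:-, VALIDATE:-, TRANSFORM:-, EMIT:-] out:P3(v=25); bubbles=4
Total bubble-slots: 20

Answer: 20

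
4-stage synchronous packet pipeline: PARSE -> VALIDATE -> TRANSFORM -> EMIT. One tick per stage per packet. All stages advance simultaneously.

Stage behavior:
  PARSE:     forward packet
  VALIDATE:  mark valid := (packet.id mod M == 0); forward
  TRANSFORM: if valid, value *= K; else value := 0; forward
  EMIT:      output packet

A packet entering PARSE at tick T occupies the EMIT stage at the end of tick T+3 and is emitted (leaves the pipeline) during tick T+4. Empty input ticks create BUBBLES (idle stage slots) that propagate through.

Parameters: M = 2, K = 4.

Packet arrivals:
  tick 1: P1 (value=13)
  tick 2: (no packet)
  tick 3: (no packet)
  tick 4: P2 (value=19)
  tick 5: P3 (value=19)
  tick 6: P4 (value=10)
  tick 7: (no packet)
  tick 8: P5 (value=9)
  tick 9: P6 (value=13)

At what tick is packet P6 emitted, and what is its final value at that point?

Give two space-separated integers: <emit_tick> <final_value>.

Answer: 13 52

Derivation:
Tick 1: [PARSE:P1(v=13,ok=F), VALIDATE:-, TRANSFORM:-, EMIT:-] out:-; in:P1
Tick 2: [PARSE:-, VALIDATE:P1(v=13,ok=F), TRANSFORM:-, EMIT:-] out:-; in:-
Tick 3: [PARSE:-, VALIDATE:-, TRANSFORM:P1(v=0,ok=F), EMIT:-] out:-; in:-
Tick 4: [PARSE:P2(v=19,ok=F), VALIDATE:-, TRANSFORM:-, EMIT:P1(v=0,ok=F)] out:-; in:P2
Tick 5: [PARSE:P3(v=19,ok=F), VALIDATE:P2(v=19,ok=T), TRANSFORM:-, EMIT:-] out:P1(v=0); in:P3
Tick 6: [PARSE:P4(v=10,ok=F), VALIDATE:P3(v=19,ok=F), TRANSFORM:P2(v=76,ok=T), EMIT:-] out:-; in:P4
Tick 7: [PARSE:-, VALIDATE:P4(v=10,ok=T), TRANSFORM:P3(v=0,ok=F), EMIT:P2(v=76,ok=T)] out:-; in:-
Tick 8: [PARSE:P5(v=9,ok=F), VALIDATE:-, TRANSFORM:P4(v=40,ok=T), EMIT:P3(v=0,ok=F)] out:P2(v=76); in:P5
Tick 9: [PARSE:P6(v=13,ok=F), VALIDATE:P5(v=9,ok=F), TRANSFORM:-, EMIT:P4(v=40,ok=T)] out:P3(v=0); in:P6
Tick 10: [PARSE:-, VALIDATE:P6(v=13,ok=T), TRANSFORM:P5(v=0,ok=F), EMIT:-] out:P4(v=40); in:-
Tick 11: [PARSE:-, VALIDATE:-, TRANSFORM:P6(v=52,ok=T), EMIT:P5(v=0,ok=F)] out:-; in:-
Tick 12: [PARSE:-, VALIDATE:-, TRANSFORM:-, EMIT:P6(v=52,ok=T)] out:P5(v=0); in:-
Tick 13: [PARSE:-, VALIDATE:-, TRANSFORM:-, EMIT:-] out:P6(v=52); in:-
P6: arrives tick 9, valid=True (id=6, id%2=0), emit tick 13, final value 52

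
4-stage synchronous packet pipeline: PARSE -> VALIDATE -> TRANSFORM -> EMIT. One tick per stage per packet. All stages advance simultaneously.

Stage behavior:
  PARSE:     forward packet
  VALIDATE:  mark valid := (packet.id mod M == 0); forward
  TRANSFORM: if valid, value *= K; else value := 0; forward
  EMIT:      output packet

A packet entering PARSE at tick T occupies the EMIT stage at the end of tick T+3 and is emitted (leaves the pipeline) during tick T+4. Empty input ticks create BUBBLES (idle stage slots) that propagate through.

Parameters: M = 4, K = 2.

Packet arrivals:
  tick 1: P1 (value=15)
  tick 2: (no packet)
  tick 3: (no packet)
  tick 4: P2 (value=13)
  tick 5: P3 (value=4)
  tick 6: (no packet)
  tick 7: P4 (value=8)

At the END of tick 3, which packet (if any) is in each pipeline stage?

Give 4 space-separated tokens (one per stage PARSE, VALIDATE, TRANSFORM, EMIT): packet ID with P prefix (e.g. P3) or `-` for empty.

Answer: - - P1 -

Derivation:
Tick 1: [PARSE:P1(v=15,ok=F), VALIDATE:-, TRANSFORM:-, EMIT:-] out:-; in:P1
Tick 2: [PARSE:-, VALIDATE:P1(v=15,ok=F), TRANSFORM:-, EMIT:-] out:-; in:-
Tick 3: [PARSE:-, VALIDATE:-, TRANSFORM:P1(v=0,ok=F), EMIT:-] out:-; in:-
At end of tick 3: ['-', '-', 'P1', '-']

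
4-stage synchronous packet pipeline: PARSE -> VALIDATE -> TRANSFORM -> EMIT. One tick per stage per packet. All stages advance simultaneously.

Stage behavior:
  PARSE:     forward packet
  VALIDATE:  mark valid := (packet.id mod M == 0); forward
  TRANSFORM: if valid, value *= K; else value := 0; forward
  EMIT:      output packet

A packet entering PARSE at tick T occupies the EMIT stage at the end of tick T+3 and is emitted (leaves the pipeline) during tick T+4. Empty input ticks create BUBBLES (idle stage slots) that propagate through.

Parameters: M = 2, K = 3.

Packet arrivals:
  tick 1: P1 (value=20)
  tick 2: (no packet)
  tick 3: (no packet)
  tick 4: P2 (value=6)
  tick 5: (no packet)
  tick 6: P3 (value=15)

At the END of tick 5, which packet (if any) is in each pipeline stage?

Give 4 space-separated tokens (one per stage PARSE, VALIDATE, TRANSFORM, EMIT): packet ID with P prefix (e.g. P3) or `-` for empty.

Tick 1: [PARSE:P1(v=20,ok=F), VALIDATE:-, TRANSFORM:-, EMIT:-] out:-; in:P1
Tick 2: [PARSE:-, VALIDATE:P1(v=20,ok=F), TRANSFORM:-, EMIT:-] out:-; in:-
Tick 3: [PARSE:-, VALIDATE:-, TRANSFORM:P1(v=0,ok=F), EMIT:-] out:-; in:-
Tick 4: [PARSE:P2(v=6,ok=F), VALIDATE:-, TRANSFORM:-, EMIT:P1(v=0,ok=F)] out:-; in:P2
Tick 5: [PARSE:-, VALIDATE:P2(v=6,ok=T), TRANSFORM:-, EMIT:-] out:P1(v=0); in:-
At end of tick 5: ['-', 'P2', '-', '-']

Answer: - P2 - -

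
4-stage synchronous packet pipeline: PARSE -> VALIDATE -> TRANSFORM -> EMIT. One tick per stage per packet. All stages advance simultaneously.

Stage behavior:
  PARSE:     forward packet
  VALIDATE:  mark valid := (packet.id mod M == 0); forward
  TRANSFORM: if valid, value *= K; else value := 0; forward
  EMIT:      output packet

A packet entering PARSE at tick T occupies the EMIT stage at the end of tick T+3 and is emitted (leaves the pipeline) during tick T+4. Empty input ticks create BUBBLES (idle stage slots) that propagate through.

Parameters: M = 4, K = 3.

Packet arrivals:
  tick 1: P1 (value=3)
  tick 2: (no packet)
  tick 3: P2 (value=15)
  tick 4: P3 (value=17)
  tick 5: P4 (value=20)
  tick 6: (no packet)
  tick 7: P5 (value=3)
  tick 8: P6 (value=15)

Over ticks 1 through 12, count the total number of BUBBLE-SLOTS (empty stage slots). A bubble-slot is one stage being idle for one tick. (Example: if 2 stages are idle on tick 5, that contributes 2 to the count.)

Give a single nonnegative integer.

Tick 1: [PARSE:P1(v=3,ok=F), VALIDATE:-, TRANSFORM:-, EMIT:-] out:-; bubbles=3
Tick 2: [PARSE:-, VALIDATE:P1(v=3,ok=F), TRANSFORM:-, EMIT:-] out:-; bubbles=3
Tick 3: [PARSE:P2(v=15,ok=F), VALIDATE:-, TRANSFORM:P1(v=0,ok=F), EMIT:-] out:-; bubbles=2
Tick 4: [PARSE:P3(v=17,ok=F), VALIDATE:P2(v=15,ok=F), TRANSFORM:-, EMIT:P1(v=0,ok=F)] out:-; bubbles=1
Tick 5: [PARSE:P4(v=20,ok=F), VALIDATE:P3(v=17,ok=F), TRANSFORM:P2(v=0,ok=F), EMIT:-] out:P1(v=0); bubbles=1
Tick 6: [PARSE:-, VALIDATE:P4(v=20,ok=T), TRANSFORM:P3(v=0,ok=F), EMIT:P2(v=0,ok=F)] out:-; bubbles=1
Tick 7: [PARSE:P5(v=3,ok=F), VALIDATE:-, TRANSFORM:P4(v=60,ok=T), EMIT:P3(v=0,ok=F)] out:P2(v=0); bubbles=1
Tick 8: [PARSE:P6(v=15,ok=F), VALIDATE:P5(v=3,ok=F), TRANSFORM:-, EMIT:P4(v=60,ok=T)] out:P3(v=0); bubbles=1
Tick 9: [PARSE:-, VALIDATE:P6(v=15,ok=F), TRANSFORM:P5(v=0,ok=F), EMIT:-] out:P4(v=60); bubbles=2
Tick 10: [PARSE:-, VALIDATE:-, TRANSFORM:P6(v=0,ok=F), EMIT:P5(v=0,ok=F)] out:-; bubbles=2
Tick 11: [PARSE:-, VALIDATE:-, TRANSFORM:-, EMIT:P6(v=0,ok=F)] out:P5(v=0); bubbles=3
Tick 12: [PARSE:-, VALIDATE:-, TRANSFORM:-, EMIT:-] out:P6(v=0); bubbles=4
Total bubble-slots: 24

Answer: 24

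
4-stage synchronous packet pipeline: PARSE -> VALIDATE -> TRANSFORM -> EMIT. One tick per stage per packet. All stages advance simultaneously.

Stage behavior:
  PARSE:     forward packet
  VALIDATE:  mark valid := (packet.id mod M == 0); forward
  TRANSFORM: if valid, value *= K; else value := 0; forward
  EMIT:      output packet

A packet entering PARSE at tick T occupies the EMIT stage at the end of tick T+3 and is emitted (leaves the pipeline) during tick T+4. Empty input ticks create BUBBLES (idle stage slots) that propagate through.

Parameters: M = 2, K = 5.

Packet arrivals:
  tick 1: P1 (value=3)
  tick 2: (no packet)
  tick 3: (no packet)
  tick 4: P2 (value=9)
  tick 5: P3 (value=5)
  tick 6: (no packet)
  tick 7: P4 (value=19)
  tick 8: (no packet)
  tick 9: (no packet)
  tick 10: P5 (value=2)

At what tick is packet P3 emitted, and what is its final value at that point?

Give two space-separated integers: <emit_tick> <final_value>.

Tick 1: [PARSE:P1(v=3,ok=F), VALIDATE:-, TRANSFORM:-, EMIT:-] out:-; in:P1
Tick 2: [PARSE:-, VALIDATE:P1(v=3,ok=F), TRANSFORM:-, EMIT:-] out:-; in:-
Tick 3: [PARSE:-, VALIDATE:-, TRANSFORM:P1(v=0,ok=F), EMIT:-] out:-; in:-
Tick 4: [PARSE:P2(v=9,ok=F), VALIDATE:-, TRANSFORM:-, EMIT:P1(v=0,ok=F)] out:-; in:P2
Tick 5: [PARSE:P3(v=5,ok=F), VALIDATE:P2(v=9,ok=T), TRANSFORM:-, EMIT:-] out:P1(v=0); in:P3
Tick 6: [PARSE:-, VALIDATE:P3(v=5,ok=F), TRANSFORM:P2(v=45,ok=T), EMIT:-] out:-; in:-
Tick 7: [PARSE:P4(v=19,ok=F), VALIDATE:-, TRANSFORM:P3(v=0,ok=F), EMIT:P2(v=45,ok=T)] out:-; in:P4
Tick 8: [PARSE:-, VALIDATE:P4(v=19,ok=T), TRANSFORM:-, EMIT:P3(v=0,ok=F)] out:P2(v=45); in:-
Tick 9: [PARSE:-, VALIDATE:-, TRANSFORM:P4(v=95,ok=T), EMIT:-] out:P3(v=0); in:-
Tick 10: [PARSE:P5(v=2,ok=F), VALIDATE:-, TRANSFORM:-, EMIT:P4(v=95,ok=T)] out:-; in:P5
Tick 11: [PARSE:-, VALIDATE:P5(v=2,ok=F), TRANSFORM:-, EMIT:-] out:P4(v=95); in:-
Tick 12: [PARSE:-, VALIDATE:-, TRANSFORM:P5(v=0,ok=F), EMIT:-] out:-; in:-
Tick 13: [PARSE:-, VALIDATE:-, TRANSFORM:-, EMIT:P5(v=0,ok=F)] out:-; in:-
Tick 14: [PARSE:-, VALIDATE:-, TRANSFORM:-, EMIT:-] out:P5(v=0); in:-
P3: arrives tick 5, valid=False (id=3, id%2=1), emit tick 9, final value 0

Answer: 9 0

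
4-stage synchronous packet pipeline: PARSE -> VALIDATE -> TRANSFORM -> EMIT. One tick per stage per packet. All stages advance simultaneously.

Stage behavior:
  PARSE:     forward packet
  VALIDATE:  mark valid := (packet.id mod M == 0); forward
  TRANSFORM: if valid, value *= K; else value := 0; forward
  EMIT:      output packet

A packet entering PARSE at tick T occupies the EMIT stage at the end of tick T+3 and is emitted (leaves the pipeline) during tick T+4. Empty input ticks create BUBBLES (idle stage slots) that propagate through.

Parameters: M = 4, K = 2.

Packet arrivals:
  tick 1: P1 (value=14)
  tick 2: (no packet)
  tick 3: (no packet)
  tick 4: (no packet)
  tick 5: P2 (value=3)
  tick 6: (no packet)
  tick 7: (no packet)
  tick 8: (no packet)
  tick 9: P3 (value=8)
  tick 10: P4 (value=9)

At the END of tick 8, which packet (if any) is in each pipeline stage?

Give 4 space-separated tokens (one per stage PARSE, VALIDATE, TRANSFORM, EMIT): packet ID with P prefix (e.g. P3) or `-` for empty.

Tick 1: [PARSE:P1(v=14,ok=F), VALIDATE:-, TRANSFORM:-, EMIT:-] out:-; in:P1
Tick 2: [PARSE:-, VALIDATE:P1(v=14,ok=F), TRANSFORM:-, EMIT:-] out:-; in:-
Tick 3: [PARSE:-, VALIDATE:-, TRANSFORM:P1(v=0,ok=F), EMIT:-] out:-; in:-
Tick 4: [PARSE:-, VALIDATE:-, TRANSFORM:-, EMIT:P1(v=0,ok=F)] out:-; in:-
Tick 5: [PARSE:P2(v=3,ok=F), VALIDATE:-, TRANSFORM:-, EMIT:-] out:P1(v=0); in:P2
Tick 6: [PARSE:-, VALIDATE:P2(v=3,ok=F), TRANSFORM:-, EMIT:-] out:-; in:-
Tick 7: [PARSE:-, VALIDATE:-, TRANSFORM:P2(v=0,ok=F), EMIT:-] out:-; in:-
Tick 8: [PARSE:-, VALIDATE:-, TRANSFORM:-, EMIT:P2(v=0,ok=F)] out:-; in:-
At end of tick 8: ['-', '-', '-', 'P2']

Answer: - - - P2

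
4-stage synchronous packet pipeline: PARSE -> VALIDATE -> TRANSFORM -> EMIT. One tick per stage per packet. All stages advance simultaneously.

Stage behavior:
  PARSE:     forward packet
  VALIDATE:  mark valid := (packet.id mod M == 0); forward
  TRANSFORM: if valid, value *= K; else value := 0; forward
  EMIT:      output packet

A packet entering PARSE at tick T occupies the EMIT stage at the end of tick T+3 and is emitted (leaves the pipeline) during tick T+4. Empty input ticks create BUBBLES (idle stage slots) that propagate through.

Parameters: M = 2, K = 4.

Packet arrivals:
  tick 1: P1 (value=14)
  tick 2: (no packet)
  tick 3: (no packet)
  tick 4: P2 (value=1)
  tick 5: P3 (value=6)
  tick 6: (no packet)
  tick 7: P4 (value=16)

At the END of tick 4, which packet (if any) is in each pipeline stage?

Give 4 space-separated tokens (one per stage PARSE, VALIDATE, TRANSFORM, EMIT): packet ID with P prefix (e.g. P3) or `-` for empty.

Answer: P2 - - P1

Derivation:
Tick 1: [PARSE:P1(v=14,ok=F), VALIDATE:-, TRANSFORM:-, EMIT:-] out:-; in:P1
Tick 2: [PARSE:-, VALIDATE:P1(v=14,ok=F), TRANSFORM:-, EMIT:-] out:-; in:-
Tick 3: [PARSE:-, VALIDATE:-, TRANSFORM:P1(v=0,ok=F), EMIT:-] out:-; in:-
Tick 4: [PARSE:P2(v=1,ok=F), VALIDATE:-, TRANSFORM:-, EMIT:P1(v=0,ok=F)] out:-; in:P2
At end of tick 4: ['P2', '-', '-', 'P1']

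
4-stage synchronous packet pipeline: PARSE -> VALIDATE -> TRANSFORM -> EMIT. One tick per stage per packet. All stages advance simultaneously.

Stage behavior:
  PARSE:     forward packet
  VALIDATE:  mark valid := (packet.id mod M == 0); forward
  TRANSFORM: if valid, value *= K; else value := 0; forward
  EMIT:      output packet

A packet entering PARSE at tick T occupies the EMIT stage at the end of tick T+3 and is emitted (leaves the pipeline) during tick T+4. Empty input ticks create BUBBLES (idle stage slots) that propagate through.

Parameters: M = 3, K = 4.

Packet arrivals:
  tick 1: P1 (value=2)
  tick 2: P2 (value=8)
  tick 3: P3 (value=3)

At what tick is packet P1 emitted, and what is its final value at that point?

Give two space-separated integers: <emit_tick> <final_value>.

Tick 1: [PARSE:P1(v=2,ok=F), VALIDATE:-, TRANSFORM:-, EMIT:-] out:-; in:P1
Tick 2: [PARSE:P2(v=8,ok=F), VALIDATE:P1(v=2,ok=F), TRANSFORM:-, EMIT:-] out:-; in:P2
Tick 3: [PARSE:P3(v=3,ok=F), VALIDATE:P2(v=8,ok=F), TRANSFORM:P1(v=0,ok=F), EMIT:-] out:-; in:P3
Tick 4: [PARSE:-, VALIDATE:P3(v=3,ok=T), TRANSFORM:P2(v=0,ok=F), EMIT:P1(v=0,ok=F)] out:-; in:-
Tick 5: [PARSE:-, VALIDATE:-, TRANSFORM:P3(v=12,ok=T), EMIT:P2(v=0,ok=F)] out:P1(v=0); in:-
Tick 6: [PARSE:-, VALIDATE:-, TRANSFORM:-, EMIT:P3(v=12,ok=T)] out:P2(v=0); in:-
Tick 7: [PARSE:-, VALIDATE:-, TRANSFORM:-, EMIT:-] out:P3(v=12); in:-
P1: arrives tick 1, valid=False (id=1, id%3=1), emit tick 5, final value 0

Answer: 5 0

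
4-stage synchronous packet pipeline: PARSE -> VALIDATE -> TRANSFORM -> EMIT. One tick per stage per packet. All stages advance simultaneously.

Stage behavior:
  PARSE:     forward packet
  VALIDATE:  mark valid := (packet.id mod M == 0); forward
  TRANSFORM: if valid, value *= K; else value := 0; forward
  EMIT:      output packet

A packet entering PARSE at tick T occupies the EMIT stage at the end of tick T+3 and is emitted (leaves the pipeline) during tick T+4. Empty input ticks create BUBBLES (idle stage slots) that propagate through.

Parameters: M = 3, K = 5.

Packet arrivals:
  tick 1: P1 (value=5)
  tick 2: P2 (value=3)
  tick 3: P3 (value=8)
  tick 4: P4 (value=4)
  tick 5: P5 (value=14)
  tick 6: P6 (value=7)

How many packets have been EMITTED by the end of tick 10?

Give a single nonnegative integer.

Answer: 6

Derivation:
Tick 1: [PARSE:P1(v=5,ok=F), VALIDATE:-, TRANSFORM:-, EMIT:-] out:-; in:P1
Tick 2: [PARSE:P2(v=3,ok=F), VALIDATE:P1(v=5,ok=F), TRANSFORM:-, EMIT:-] out:-; in:P2
Tick 3: [PARSE:P3(v=8,ok=F), VALIDATE:P2(v=3,ok=F), TRANSFORM:P1(v=0,ok=F), EMIT:-] out:-; in:P3
Tick 4: [PARSE:P4(v=4,ok=F), VALIDATE:P3(v=8,ok=T), TRANSFORM:P2(v=0,ok=F), EMIT:P1(v=0,ok=F)] out:-; in:P4
Tick 5: [PARSE:P5(v=14,ok=F), VALIDATE:P4(v=4,ok=F), TRANSFORM:P3(v=40,ok=T), EMIT:P2(v=0,ok=F)] out:P1(v=0); in:P5
Tick 6: [PARSE:P6(v=7,ok=F), VALIDATE:P5(v=14,ok=F), TRANSFORM:P4(v=0,ok=F), EMIT:P3(v=40,ok=T)] out:P2(v=0); in:P6
Tick 7: [PARSE:-, VALIDATE:P6(v=7,ok=T), TRANSFORM:P5(v=0,ok=F), EMIT:P4(v=0,ok=F)] out:P3(v=40); in:-
Tick 8: [PARSE:-, VALIDATE:-, TRANSFORM:P6(v=35,ok=T), EMIT:P5(v=0,ok=F)] out:P4(v=0); in:-
Tick 9: [PARSE:-, VALIDATE:-, TRANSFORM:-, EMIT:P6(v=35,ok=T)] out:P5(v=0); in:-
Tick 10: [PARSE:-, VALIDATE:-, TRANSFORM:-, EMIT:-] out:P6(v=35); in:-
Emitted by tick 10: ['P1', 'P2', 'P3', 'P4', 'P5', 'P6']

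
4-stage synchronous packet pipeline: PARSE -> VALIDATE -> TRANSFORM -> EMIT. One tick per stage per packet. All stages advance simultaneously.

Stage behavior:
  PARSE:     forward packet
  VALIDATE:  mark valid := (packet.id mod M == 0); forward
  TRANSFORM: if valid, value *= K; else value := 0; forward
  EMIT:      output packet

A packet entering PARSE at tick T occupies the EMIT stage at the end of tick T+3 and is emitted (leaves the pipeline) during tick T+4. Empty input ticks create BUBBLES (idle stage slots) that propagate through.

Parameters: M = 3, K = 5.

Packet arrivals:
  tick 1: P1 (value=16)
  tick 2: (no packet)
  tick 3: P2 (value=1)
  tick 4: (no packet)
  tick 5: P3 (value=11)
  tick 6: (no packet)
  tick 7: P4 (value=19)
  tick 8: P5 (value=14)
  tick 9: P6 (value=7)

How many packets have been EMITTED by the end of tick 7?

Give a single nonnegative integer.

Tick 1: [PARSE:P1(v=16,ok=F), VALIDATE:-, TRANSFORM:-, EMIT:-] out:-; in:P1
Tick 2: [PARSE:-, VALIDATE:P1(v=16,ok=F), TRANSFORM:-, EMIT:-] out:-; in:-
Tick 3: [PARSE:P2(v=1,ok=F), VALIDATE:-, TRANSFORM:P1(v=0,ok=F), EMIT:-] out:-; in:P2
Tick 4: [PARSE:-, VALIDATE:P2(v=1,ok=F), TRANSFORM:-, EMIT:P1(v=0,ok=F)] out:-; in:-
Tick 5: [PARSE:P3(v=11,ok=F), VALIDATE:-, TRANSFORM:P2(v=0,ok=F), EMIT:-] out:P1(v=0); in:P3
Tick 6: [PARSE:-, VALIDATE:P3(v=11,ok=T), TRANSFORM:-, EMIT:P2(v=0,ok=F)] out:-; in:-
Tick 7: [PARSE:P4(v=19,ok=F), VALIDATE:-, TRANSFORM:P3(v=55,ok=T), EMIT:-] out:P2(v=0); in:P4
Emitted by tick 7: ['P1', 'P2']

Answer: 2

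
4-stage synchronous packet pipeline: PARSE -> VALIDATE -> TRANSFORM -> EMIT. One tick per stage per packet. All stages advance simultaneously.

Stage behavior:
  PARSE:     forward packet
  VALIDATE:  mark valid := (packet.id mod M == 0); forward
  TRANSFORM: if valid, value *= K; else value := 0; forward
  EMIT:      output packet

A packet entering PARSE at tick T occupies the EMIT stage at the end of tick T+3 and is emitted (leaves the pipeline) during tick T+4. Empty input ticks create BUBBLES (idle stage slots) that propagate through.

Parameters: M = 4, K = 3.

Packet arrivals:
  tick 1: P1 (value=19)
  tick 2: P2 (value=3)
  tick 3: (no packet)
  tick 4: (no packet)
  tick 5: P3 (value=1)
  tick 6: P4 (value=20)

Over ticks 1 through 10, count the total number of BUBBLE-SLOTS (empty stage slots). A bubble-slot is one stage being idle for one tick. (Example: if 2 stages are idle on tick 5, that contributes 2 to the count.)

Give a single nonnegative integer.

Tick 1: [PARSE:P1(v=19,ok=F), VALIDATE:-, TRANSFORM:-, EMIT:-] out:-; bubbles=3
Tick 2: [PARSE:P2(v=3,ok=F), VALIDATE:P1(v=19,ok=F), TRANSFORM:-, EMIT:-] out:-; bubbles=2
Tick 3: [PARSE:-, VALIDATE:P2(v=3,ok=F), TRANSFORM:P1(v=0,ok=F), EMIT:-] out:-; bubbles=2
Tick 4: [PARSE:-, VALIDATE:-, TRANSFORM:P2(v=0,ok=F), EMIT:P1(v=0,ok=F)] out:-; bubbles=2
Tick 5: [PARSE:P3(v=1,ok=F), VALIDATE:-, TRANSFORM:-, EMIT:P2(v=0,ok=F)] out:P1(v=0); bubbles=2
Tick 6: [PARSE:P4(v=20,ok=F), VALIDATE:P3(v=1,ok=F), TRANSFORM:-, EMIT:-] out:P2(v=0); bubbles=2
Tick 7: [PARSE:-, VALIDATE:P4(v=20,ok=T), TRANSFORM:P3(v=0,ok=F), EMIT:-] out:-; bubbles=2
Tick 8: [PARSE:-, VALIDATE:-, TRANSFORM:P4(v=60,ok=T), EMIT:P3(v=0,ok=F)] out:-; bubbles=2
Tick 9: [PARSE:-, VALIDATE:-, TRANSFORM:-, EMIT:P4(v=60,ok=T)] out:P3(v=0); bubbles=3
Tick 10: [PARSE:-, VALIDATE:-, TRANSFORM:-, EMIT:-] out:P4(v=60); bubbles=4
Total bubble-slots: 24

Answer: 24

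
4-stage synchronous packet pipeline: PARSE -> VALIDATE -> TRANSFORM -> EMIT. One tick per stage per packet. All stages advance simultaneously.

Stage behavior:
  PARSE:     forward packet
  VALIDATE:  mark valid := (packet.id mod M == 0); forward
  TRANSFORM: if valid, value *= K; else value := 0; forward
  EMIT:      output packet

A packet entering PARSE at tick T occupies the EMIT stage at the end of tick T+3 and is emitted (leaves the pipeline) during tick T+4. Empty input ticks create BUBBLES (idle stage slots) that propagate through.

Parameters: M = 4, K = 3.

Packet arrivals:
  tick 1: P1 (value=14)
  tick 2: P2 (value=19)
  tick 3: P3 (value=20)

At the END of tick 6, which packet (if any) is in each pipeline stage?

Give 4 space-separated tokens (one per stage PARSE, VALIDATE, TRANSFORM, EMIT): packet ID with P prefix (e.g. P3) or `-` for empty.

Answer: - - - P3

Derivation:
Tick 1: [PARSE:P1(v=14,ok=F), VALIDATE:-, TRANSFORM:-, EMIT:-] out:-; in:P1
Tick 2: [PARSE:P2(v=19,ok=F), VALIDATE:P1(v=14,ok=F), TRANSFORM:-, EMIT:-] out:-; in:P2
Tick 3: [PARSE:P3(v=20,ok=F), VALIDATE:P2(v=19,ok=F), TRANSFORM:P1(v=0,ok=F), EMIT:-] out:-; in:P3
Tick 4: [PARSE:-, VALIDATE:P3(v=20,ok=F), TRANSFORM:P2(v=0,ok=F), EMIT:P1(v=0,ok=F)] out:-; in:-
Tick 5: [PARSE:-, VALIDATE:-, TRANSFORM:P3(v=0,ok=F), EMIT:P2(v=0,ok=F)] out:P1(v=0); in:-
Tick 6: [PARSE:-, VALIDATE:-, TRANSFORM:-, EMIT:P3(v=0,ok=F)] out:P2(v=0); in:-
At end of tick 6: ['-', '-', '-', 'P3']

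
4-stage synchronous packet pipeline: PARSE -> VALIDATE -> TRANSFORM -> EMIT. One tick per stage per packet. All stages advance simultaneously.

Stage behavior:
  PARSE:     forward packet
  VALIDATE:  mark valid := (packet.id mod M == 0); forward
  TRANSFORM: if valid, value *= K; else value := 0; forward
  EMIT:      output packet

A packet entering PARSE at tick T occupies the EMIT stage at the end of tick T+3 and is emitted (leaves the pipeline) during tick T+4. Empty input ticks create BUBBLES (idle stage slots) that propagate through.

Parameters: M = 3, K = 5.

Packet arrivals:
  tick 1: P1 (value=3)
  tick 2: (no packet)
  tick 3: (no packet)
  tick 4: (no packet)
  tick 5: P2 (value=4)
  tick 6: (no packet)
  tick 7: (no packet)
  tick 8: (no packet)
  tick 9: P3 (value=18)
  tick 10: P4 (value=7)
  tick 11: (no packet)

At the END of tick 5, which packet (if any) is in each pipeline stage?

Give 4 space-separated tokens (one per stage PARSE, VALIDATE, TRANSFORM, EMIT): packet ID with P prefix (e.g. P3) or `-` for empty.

Tick 1: [PARSE:P1(v=3,ok=F), VALIDATE:-, TRANSFORM:-, EMIT:-] out:-; in:P1
Tick 2: [PARSE:-, VALIDATE:P1(v=3,ok=F), TRANSFORM:-, EMIT:-] out:-; in:-
Tick 3: [PARSE:-, VALIDATE:-, TRANSFORM:P1(v=0,ok=F), EMIT:-] out:-; in:-
Tick 4: [PARSE:-, VALIDATE:-, TRANSFORM:-, EMIT:P1(v=0,ok=F)] out:-; in:-
Tick 5: [PARSE:P2(v=4,ok=F), VALIDATE:-, TRANSFORM:-, EMIT:-] out:P1(v=0); in:P2
At end of tick 5: ['P2', '-', '-', '-']

Answer: P2 - - -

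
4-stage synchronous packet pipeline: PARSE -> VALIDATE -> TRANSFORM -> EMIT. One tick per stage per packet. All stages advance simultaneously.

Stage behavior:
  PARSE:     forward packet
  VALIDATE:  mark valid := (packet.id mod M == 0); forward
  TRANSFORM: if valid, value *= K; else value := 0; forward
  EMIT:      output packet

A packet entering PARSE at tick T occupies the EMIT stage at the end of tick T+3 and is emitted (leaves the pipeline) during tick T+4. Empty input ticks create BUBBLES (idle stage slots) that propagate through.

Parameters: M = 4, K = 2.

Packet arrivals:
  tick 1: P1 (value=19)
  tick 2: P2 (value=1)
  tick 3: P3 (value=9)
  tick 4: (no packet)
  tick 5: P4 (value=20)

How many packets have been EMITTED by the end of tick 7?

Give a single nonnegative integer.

Tick 1: [PARSE:P1(v=19,ok=F), VALIDATE:-, TRANSFORM:-, EMIT:-] out:-; in:P1
Tick 2: [PARSE:P2(v=1,ok=F), VALIDATE:P1(v=19,ok=F), TRANSFORM:-, EMIT:-] out:-; in:P2
Tick 3: [PARSE:P3(v=9,ok=F), VALIDATE:P2(v=1,ok=F), TRANSFORM:P1(v=0,ok=F), EMIT:-] out:-; in:P3
Tick 4: [PARSE:-, VALIDATE:P3(v=9,ok=F), TRANSFORM:P2(v=0,ok=F), EMIT:P1(v=0,ok=F)] out:-; in:-
Tick 5: [PARSE:P4(v=20,ok=F), VALIDATE:-, TRANSFORM:P3(v=0,ok=F), EMIT:P2(v=0,ok=F)] out:P1(v=0); in:P4
Tick 6: [PARSE:-, VALIDATE:P4(v=20,ok=T), TRANSFORM:-, EMIT:P3(v=0,ok=F)] out:P2(v=0); in:-
Tick 7: [PARSE:-, VALIDATE:-, TRANSFORM:P4(v=40,ok=T), EMIT:-] out:P3(v=0); in:-
Emitted by tick 7: ['P1', 'P2', 'P3']

Answer: 3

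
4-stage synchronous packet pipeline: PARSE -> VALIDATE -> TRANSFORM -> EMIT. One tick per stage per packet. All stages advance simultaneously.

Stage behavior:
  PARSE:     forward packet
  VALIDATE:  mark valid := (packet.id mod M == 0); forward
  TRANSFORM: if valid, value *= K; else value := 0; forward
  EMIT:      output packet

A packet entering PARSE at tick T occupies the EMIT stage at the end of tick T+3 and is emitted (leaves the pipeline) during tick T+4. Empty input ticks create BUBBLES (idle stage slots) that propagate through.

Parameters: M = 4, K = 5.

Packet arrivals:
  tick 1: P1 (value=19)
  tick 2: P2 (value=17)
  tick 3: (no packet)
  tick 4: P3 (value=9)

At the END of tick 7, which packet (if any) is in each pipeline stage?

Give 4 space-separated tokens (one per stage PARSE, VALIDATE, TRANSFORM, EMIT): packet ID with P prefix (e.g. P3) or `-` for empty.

Answer: - - - P3

Derivation:
Tick 1: [PARSE:P1(v=19,ok=F), VALIDATE:-, TRANSFORM:-, EMIT:-] out:-; in:P1
Tick 2: [PARSE:P2(v=17,ok=F), VALIDATE:P1(v=19,ok=F), TRANSFORM:-, EMIT:-] out:-; in:P2
Tick 3: [PARSE:-, VALIDATE:P2(v=17,ok=F), TRANSFORM:P1(v=0,ok=F), EMIT:-] out:-; in:-
Tick 4: [PARSE:P3(v=9,ok=F), VALIDATE:-, TRANSFORM:P2(v=0,ok=F), EMIT:P1(v=0,ok=F)] out:-; in:P3
Tick 5: [PARSE:-, VALIDATE:P3(v=9,ok=F), TRANSFORM:-, EMIT:P2(v=0,ok=F)] out:P1(v=0); in:-
Tick 6: [PARSE:-, VALIDATE:-, TRANSFORM:P3(v=0,ok=F), EMIT:-] out:P2(v=0); in:-
Tick 7: [PARSE:-, VALIDATE:-, TRANSFORM:-, EMIT:P3(v=0,ok=F)] out:-; in:-
At end of tick 7: ['-', '-', '-', 'P3']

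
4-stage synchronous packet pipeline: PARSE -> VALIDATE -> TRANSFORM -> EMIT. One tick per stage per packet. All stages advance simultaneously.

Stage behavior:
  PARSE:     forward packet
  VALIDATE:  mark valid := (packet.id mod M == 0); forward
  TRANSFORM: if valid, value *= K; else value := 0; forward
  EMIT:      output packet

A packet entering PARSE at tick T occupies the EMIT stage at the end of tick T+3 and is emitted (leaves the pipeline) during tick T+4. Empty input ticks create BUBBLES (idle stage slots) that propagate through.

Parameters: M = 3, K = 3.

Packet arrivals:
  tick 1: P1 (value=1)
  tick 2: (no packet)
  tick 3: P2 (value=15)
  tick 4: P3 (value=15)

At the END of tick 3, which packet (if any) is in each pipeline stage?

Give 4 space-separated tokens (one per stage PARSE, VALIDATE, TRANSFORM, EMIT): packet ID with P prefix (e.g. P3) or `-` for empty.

Tick 1: [PARSE:P1(v=1,ok=F), VALIDATE:-, TRANSFORM:-, EMIT:-] out:-; in:P1
Tick 2: [PARSE:-, VALIDATE:P1(v=1,ok=F), TRANSFORM:-, EMIT:-] out:-; in:-
Tick 3: [PARSE:P2(v=15,ok=F), VALIDATE:-, TRANSFORM:P1(v=0,ok=F), EMIT:-] out:-; in:P2
At end of tick 3: ['P2', '-', 'P1', '-']

Answer: P2 - P1 -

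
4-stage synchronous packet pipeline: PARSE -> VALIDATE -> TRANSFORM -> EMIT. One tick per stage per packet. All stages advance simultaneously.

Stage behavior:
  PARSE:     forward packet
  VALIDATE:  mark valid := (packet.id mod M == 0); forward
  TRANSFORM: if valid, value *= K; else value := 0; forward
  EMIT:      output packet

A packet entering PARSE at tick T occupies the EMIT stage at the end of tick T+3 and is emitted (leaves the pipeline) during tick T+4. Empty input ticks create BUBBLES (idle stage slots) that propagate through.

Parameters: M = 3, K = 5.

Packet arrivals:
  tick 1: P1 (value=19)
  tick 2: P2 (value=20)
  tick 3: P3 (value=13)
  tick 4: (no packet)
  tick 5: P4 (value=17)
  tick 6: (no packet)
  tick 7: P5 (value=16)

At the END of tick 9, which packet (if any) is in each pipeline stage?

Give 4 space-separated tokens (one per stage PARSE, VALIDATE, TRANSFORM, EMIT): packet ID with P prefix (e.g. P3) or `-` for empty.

Tick 1: [PARSE:P1(v=19,ok=F), VALIDATE:-, TRANSFORM:-, EMIT:-] out:-; in:P1
Tick 2: [PARSE:P2(v=20,ok=F), VALIDATE:P1(v=19,ok=F), TRANSFORM:-, EMIT:-] out:-; in:P2
Tick 3: [PARSE:P3(v=13,ok=F), VALIDATE:P2(v=20,ok=F), TRANSFORM:P1(v=0,ok=F), EMIT:-] out:-; in:P3
Tick 4: [PARSE:-, VALIDATE:P3(v=13,ok=T), TRANSFORM:P2(v=0,ok=F), EMIT:P1(v=0,ok=F)] out:-; in:-
Tick 5: [PARSE:P4(v=17,ok=F), VALIDATE:-, TRANSFORM:P3(v=65,ok=T), EMIT:P2(v=0,ok=F)] out:P1(v=0); in:P4
Tick 6: [PARSE:-, VALIDATE:P4(v=17,ok=F), TRANSFORM:-, EMIT:P3(v=65,ok=T)] out:P2(v=0); in:-
Tick 7: [PARSE:P5(v=16,ok=F), VALIDATE:-, TRANSFORM:P4(v=0,ok=F), EMIT:-] out:P3(v=65); in:P5
Tick 8: [PARSE:-, VALIDATE:P5(v=16,ok=F), TRANSFORM:-, EMIT:P4(v=0,ok=F)] out:-; in:-
Tick 9: [PARSE:-, VALIDATE:-, TRANSFORM:P5(v=0,ok=F), EMIT:-] out:P4(v=0); in:-
At end of tick 9: ['-', '-', 'P5', '-']

Answer: - - P5 -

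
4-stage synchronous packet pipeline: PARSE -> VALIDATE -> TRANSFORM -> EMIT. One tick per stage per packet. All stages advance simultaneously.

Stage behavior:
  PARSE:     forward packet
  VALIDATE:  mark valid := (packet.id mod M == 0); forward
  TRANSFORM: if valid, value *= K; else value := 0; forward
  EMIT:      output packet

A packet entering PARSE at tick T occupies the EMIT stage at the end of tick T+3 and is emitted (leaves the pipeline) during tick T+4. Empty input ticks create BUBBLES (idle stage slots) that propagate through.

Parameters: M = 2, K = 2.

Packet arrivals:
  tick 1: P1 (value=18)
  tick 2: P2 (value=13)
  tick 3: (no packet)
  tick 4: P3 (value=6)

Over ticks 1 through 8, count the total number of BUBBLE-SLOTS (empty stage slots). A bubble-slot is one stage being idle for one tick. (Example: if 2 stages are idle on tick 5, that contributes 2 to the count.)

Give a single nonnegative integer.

Answer: 20

Derivation:
Tick 1: [PARSE:P1(v=18,ok=F), VALIDATE:-, TRANSFORM:-, EMIT:-] out:-; bubbles=3
Tick 2: [PARSE:P2(v=13,ok=F), VALIDATE:P1(v=18,ok=F), TRANSFORM:-, EMIT:-] out:-; bubbles=2
Tick 3: [PARSE:-, VALIDATE:P2(v=13,ok=T), TRANSFORM:P1(v=0,ok=F), EMIT:-] out:-; bubbles=2
Tick 4: [PARSE:P3(v=6,ok=F), VALIDATE:-, TRANSFORM:P2(v=26,ok=T), EMIT:P1(v=0,ok=F)] out:-; bubbles=1
Tick 5: [PARSE:-, VALIDATE:P3(v=6,ok=F), TRANSFORM:-, EMIT:P2(v=26,ok=T)] out:P1(v=0); bubbles=2
Tick 6: [PARSE:-, VALIDATE:-, TRANSFORM:P3(v=0,ok=F), EMIT:-] out:P2(v=26); bubbles=3
Tick 7: [PARSE:-, VALIDATE:-, TRANSFORM:-, EMIT:P3(v=0,ok=F)] out:-; bubbles=3
Tick 8: [PARSE:-, VALIDATE:-, TRANSFORM:-, EMIT:-] out:P3(v=0); bubbles=4
Total bubble-slots: 20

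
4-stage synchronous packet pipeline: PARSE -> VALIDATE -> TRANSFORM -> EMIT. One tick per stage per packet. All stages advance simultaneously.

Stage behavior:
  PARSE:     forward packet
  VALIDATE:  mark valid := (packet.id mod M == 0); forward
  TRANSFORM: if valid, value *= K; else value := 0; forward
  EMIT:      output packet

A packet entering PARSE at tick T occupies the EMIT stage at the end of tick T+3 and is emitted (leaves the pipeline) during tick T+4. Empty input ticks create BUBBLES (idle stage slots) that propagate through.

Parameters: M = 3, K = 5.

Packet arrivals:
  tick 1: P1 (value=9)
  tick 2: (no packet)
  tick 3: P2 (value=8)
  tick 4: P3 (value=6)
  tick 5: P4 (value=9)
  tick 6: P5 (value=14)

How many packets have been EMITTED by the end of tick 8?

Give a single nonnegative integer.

Tick 1: [PARSE:P1(v=9,ok=F), VALIDATE:-, TRANSFORM:-, EMIT:-] out:-; in:P1
Tick 2: [PARSE:-, VALIDATE:P1(v=9,ok=F), TRANSFORM:-, EMIT:-] out:-; in:-
Tick 3: [PARSE:P2(v=8,ok=F), VALIDATE:-, TRANSFORM:P1(v=0,ok=F), EMIT:-] out:-; in:P2
Tick 4: [PARSE:P3(v=6,ok=F), VALIDATE:P2(v=8,ok=F), TRANSFORM:-, EMIT:P1(v=0,ok=F)] out:-; in:P3
Tick 5: [PARSE:P4(v=9,ok=F), VALIDATE:P3(v=6,ok=T), TRANSFORM:P2(v=0,ok=F), EMIT:-] out:P1(v=0); in:P4
Tick 6: [PARSE:P5(v=14,ok=F), VALIDATE:P4(v=9,ok=F), TRANSFORM:P3(v=30,ok=T), EMIT:P2(v=0,ok=F)] out:-; in:P5
Tick 7: [PARSE:-, VALIDATE:P5(v=14,ok=F), TRANSFORM:P4(v=0,ok=F), EMIT:P3(v=30,ok=T)] out:P2(v=0); in:-
Tick 8: [PARSE:-, VALIDATE:-, TRANSFORM:P5(v=0,ok=F), EMIT:P4(v=0,ok=F)] out:P3(v=30); in:-
Emitted by tick 8: ['P1', 'P2', 'P3']

Answer: 3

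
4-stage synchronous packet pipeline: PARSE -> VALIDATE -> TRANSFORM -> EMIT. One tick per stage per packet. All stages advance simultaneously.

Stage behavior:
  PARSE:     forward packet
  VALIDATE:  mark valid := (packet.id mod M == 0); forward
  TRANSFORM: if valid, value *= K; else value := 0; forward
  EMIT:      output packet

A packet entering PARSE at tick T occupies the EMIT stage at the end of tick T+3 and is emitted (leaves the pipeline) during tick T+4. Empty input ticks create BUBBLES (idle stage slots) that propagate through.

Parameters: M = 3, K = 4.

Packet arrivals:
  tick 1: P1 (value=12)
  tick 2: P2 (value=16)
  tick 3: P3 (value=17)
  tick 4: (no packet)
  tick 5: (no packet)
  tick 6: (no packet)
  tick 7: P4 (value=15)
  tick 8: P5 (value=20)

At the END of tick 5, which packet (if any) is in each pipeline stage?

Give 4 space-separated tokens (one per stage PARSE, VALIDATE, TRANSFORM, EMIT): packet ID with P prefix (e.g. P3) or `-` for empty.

Answer: - - P3 P2

Derivation:
Tick 1: [PARSE:P1(v=12,ok=F), VALIDATE:-, TRANSFORM:-, EMIT:-] out:-; in:P1
Tick 2: [PARSE:P2(v=16,ok=F), VALIDATE:P1(v=12,ok=F), TRANSFORM:-, EMIT:-] out:-; in:P2
Tick 3: [PARSE:P3(v=17,ok=F), VALIDATE:P2(v=16,ok=F), TRANSFORM:P1(v=0,ok=F), EMIT:-] out:-; in:P3
Tick 4: [PARSE:-, VALIDATE:P3(v=17,ok=T), TRANSFORM:P2(v=0,ok=F), EMIT:P1(v=0,ok=F)] out:-; in:-
Tick 5: [PARSE:-, VALIDATE:-, TRANSFORM:P3(v=68,ok=T), EMIT:P2(v=0,ok=F)] out:P1(v=0); in:-
At end of tick 5: ['-', '-', 'P3', 'P2']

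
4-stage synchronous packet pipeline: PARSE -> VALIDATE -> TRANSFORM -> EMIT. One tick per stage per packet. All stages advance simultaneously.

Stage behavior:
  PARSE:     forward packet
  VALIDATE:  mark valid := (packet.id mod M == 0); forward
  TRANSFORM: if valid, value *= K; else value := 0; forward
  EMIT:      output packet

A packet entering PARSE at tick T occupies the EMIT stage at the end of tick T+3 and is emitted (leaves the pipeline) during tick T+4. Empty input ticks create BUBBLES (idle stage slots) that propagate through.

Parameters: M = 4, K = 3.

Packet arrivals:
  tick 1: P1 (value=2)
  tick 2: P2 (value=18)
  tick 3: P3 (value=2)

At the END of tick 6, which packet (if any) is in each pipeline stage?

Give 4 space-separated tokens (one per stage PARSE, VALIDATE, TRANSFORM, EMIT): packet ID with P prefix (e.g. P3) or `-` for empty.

Tick 1: [PARSE:P1(v=2,ok=F), VALIDATE:-, TRANSFORM:-, EMIT:-] out:-; in:P1
Tick 2: [PARSE:P2(v=18,ok=F), VALIDATE:P1(v=2,ok=F), TRANSFORM:-, EMIT:-] out:-; in:P2
Tick 3: [PARSE:P3(v=2,ok=F), VALIDATE:P2(v=18,ok=F), TRANSFORM:P1(v=0,ok=F), EMIT:-] out:-; in:P3
Tick 4: [PARSE:-, VALIDATE:P3(v=2,ok=F), TRANSFORM:P2(v=0,ok=F), EMIT:P1(v=0,ok=F)] out:-; in:-
Tick 5: [PARSE:-, VALIDATE:-, TRANSFORM:P3(v=0,ok=F), EMIT:P2(v=0,ok=F)] out:P1(v=0); in:-
Tick 6: [PARSE:-, VALIDATE:-, TRANSFORM:-, EMIT:P3(v=0,ok=F)] out:P2(v=0); in:-
At end of tick 6: ['-', '-', '-', 'P3']

Answer: - - - P3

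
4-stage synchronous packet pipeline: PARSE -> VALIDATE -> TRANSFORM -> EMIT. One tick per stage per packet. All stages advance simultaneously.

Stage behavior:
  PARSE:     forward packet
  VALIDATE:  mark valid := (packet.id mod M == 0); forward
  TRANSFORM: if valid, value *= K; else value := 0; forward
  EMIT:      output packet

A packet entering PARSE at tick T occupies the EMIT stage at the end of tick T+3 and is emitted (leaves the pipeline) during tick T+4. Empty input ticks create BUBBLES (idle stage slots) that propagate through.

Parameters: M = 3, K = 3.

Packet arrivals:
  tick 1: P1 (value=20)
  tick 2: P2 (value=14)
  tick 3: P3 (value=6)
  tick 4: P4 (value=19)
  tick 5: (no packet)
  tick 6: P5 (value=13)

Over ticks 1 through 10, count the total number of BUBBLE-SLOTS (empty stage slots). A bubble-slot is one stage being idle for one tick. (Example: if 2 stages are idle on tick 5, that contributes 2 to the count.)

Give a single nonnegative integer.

Answer: 20

Derivation:
Tick 1: [PARSE:P1(v=20,ok=F), VALIDATE:-, TRANSFORM:-, EMIT:-] out:-; bubbles=3
Tick 2: [PARSE:P2(v=14,ok=F), VALIDATE:P1(v=20,ok=F), TRANSFORM:-, EMIT:-] out:-; bubbles=2
Tick 3: [PARSE:P3(v=6,ok=F), VALIDATE:P2(v=14,ok=F), TRANSFORM:P1(v=0,ok=F), EMIT:-] out:-; bubbles=1
Tick 4: [PARSE:P4(v=19,ok=F), VALIDATE:P3(v=6,ok=T), TRANSFORM:P2(v=0,ok=F), EMIT:P1(v=0,ok=F)] out:-; bubbles=0
Tick 5: [PARSE:-, VALIDATE:P4(v=19,ok=F), TRANSFORM:P3(v=18,ok=T), EMIT:P2(v=0,ok=F)] out:P1(v=0); bubbles=1
Tick 6: [PARSE:P5(v=13,ok=F), VALIDATE:-, TRANSFORM:P4(v=0,ok=F), EMIT:P3(v=18,ok=T)] out:P2(v=0); bubbles=1
Tick 7: [PARSE:-, VALIDATE:P5(v=13,ok=F), TRANSFORM:-, EMIT:P4(v=0,ok=F)] out:P3(v=18); bubbles=2
Tick 8: [PARSE:-, VALIDATE:-, TRANSFORM:P5(v=0,ok=F), EMIT:-] out:P4(v=0); bubbles=3
Tick 9: [PARSE:-, VALIDATE:-, TRANSFORM:-, EMIT:P5(v=0,ok=F)] out:-; bubbles=3
Tick 10: [PARSE:-, VALIDATE:-, TRANSFORM:-, EMIT:-] out:P5(v=0); bubbles=4
Total bubble-slots: 20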